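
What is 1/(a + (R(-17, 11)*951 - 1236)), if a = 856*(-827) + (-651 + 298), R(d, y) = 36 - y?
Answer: -1/685726 ≈ -1.4583e-6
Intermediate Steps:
a = -708265 (a = -707912 - 353 = -708265)
1/(a + (R(-17, 11)*951 - 1236)) = 1/(-708265 + ((36 - 1*11)*951 - 1236)) = 1/(-708265 + ((36 - 11)*951 - 1236)) = 1/(-708265 + (25*951 - 1236)) = 1/(-708265 + (23775 - 1236)) = 1/(-708265 + 22539) = 1/(-685726) = -1/685726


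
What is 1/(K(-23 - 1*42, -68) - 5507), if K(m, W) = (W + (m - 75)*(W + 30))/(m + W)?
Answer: -133/737683 ≈ -0.00018029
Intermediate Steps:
K(m, W) = (W + (-75 + m)*(30 + W))/(W + m)
1/(K(-23 - 1*42, -68) - 5507) = 1/((-2250 - 74*(-68) + 30*(-23 - 1*42) - 68*(-23 - 1*42))/(-68 + (-23 - 1*42)) - 5507) = 1/((-2250 + 5032 + 30*(-23 - 42) - 68*(-23 - 42))/(-68 + (-23 - 42)) - 5507) = 1/((-2250 + 5032 + 30*(-65) - 68*(-65))/(-68 - 65) - 5507) = 1/((-2250 + 5032 - 1950 + 4420)/(-133) - 5507) = 1/(-1/133*5252 - 5507) = 1/(-5252/133 - 5507) = 1/(-737683/133) = -133/737683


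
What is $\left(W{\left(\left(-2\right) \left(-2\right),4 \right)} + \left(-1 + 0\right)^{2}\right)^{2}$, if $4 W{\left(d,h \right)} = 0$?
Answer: $1$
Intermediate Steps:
$W{\left(d,h \right)} = 0$ ($W{\left(d,h \right)} = \frac{1}{4} \cdot 0 = 0$)
$\left(W{\left(\left(-2\right) \left(-2\right),4 \right)} + \left(-1 + 0\right)^{2}\right)^{2} = \left(0 + \left(-1 + 0\right)^{2}\right)^{2} = \left(0 + \left(-1\right)^{2}\right)^{2} = \left(0 + 1\right)^{2} = 1^{2} = 1$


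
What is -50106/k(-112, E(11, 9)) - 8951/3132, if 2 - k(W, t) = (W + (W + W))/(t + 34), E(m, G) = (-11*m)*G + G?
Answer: -41041645397/1374948 ≈ -29850.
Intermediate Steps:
E(m, G) = G - 11*G*m (E(m, G) = -11*G*m + G = G - 11*G*m)
k(W, t) = 2 - 3*W/(34 + t) (k(W, t) = 2 - (W + (W + W))/(t + 34) = 2 - (W + 2*W)/(34 + t) = 2 - 3*W/(34 + t))
-50106/k(-112, E(11, 9)) - 8951/3132 = -50106*(34 + 9*(1 - 11*11))/(68 - 3*(-112) + 2*(9*(1 - 11*11))) - 8951/3132 = -50106*(34 + 9*(1 - 121))/(68 + 336 + 2*(9*(1 - 121))) - 8951*1/3132 = -50106*(34 + 9*(-120))/(68 + 336 + 2*(9*(-120))) - 8951/3132 = -50106*(34 - 1080)/(68 + 336 + 2*(-1080)) - 8951/3132 = -50106*(-1046/(68 + 336 - 2160)) - 8951/3132 = -50106/((-1/1046*(-1756))) - 8951/3132 = -50106/878/523 - 8951/3132 = -50106*523/878 - 8951/3132 = -13102719/439 - 8951/3132 = -41041645397/1374948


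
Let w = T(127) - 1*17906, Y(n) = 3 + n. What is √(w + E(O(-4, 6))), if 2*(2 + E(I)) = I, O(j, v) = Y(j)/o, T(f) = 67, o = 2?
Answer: I*√71365/2 ≈ 133.57*I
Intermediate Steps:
O(j, v) = 3/2 + j/2 (O(j, v) = (3 + j)/2 = (3 + j)*(½) = 3/2 + j/2)
E(I) = -2 + I/2
w = -17839 (w = 67 - 1*17906 = 67 - 17906 = -17839)
√(w + E(O(-4, 6))) = √(-17839 + (-2 + (3/2 + (½)*(-4))/2)) = √(-17839 + (-2 + (3/2 - 2)/2)) = √(-17839 + (-2 + (½)*(-½))) = √(-17839 + (-2 - ¼)) = √(-17839 - 9/4) = √(-71365/4) = I*√71365/2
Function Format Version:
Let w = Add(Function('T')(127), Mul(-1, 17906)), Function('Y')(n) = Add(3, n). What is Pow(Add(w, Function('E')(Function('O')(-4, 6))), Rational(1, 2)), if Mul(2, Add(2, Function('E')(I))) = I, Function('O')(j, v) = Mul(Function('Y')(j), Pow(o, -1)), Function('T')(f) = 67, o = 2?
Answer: Mul(Rational(1, 2), I, Pow(71365, Rational(1, 2))) ≈ Mul(133.57, I)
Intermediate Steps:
Function('O')(j, v) = Add(Rational(3, 2), Mul(Rational(1, 2), j)) (Function('O')(j, v) = Mul(Add(3, j), Pow(2, -1)) = Mul(Add(3, j), Rational(1, 2)) = Add(Rational(3, 2), Mul(Rational(1, 2), j)))
Function('E')(I) = Add(-2, Mul(Rational(1, 2), I))
w = -17839 (w = Add(67, Mul(-1, 17906)) = Add(67, -17906) = -17839)
Pow(Add(w, Function('E')(Function('O')(-4, 6))), Rational(1, 2)) = Pow(Add(-17839, Add(-2, Mul(Rational(1, 2), Add(Rational(3, 2), Mul(Rational(1, 2), -4))))), Rational(1, 2)) = Pow(Add(-17839, Add(-2, Mul(Rational(1, 2), Add(Rational(3, 2), -2)))), Rational(1, 2)) = Pow(Add(-17839, Add(-2, Mul(Rational(1, 2), Rational(-1, 2)))), Rational(1, 2)) = Pow(Add(-17839, Add(-2, Rational(-1, 4))), Rational(1, 2)) = Pow(Add(-17839, Rational(-9, 4)), Rational(1, 2)) = Pow(Rational(-71365, 4), Rational(1, 2)) = Mul(Rational(1, 2), I, Pow(71365, Rational(1, 2)))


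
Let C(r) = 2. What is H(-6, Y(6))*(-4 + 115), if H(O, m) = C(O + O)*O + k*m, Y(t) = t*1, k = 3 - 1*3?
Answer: -1332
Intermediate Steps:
k = 0 (k = 3 - 3 = 0)
Y(t) = t
H(O, m) = 2*O (H(O, m) = 2*O + 0*m = 2*O + 0 = 2*O)
H(-6, Y(6))*(-4 + 115) = (2*(-6))*(-4 + 115) = -12*111 = -1332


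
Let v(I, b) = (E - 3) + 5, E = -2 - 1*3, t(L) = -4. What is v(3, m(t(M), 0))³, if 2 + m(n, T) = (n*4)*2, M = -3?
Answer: -27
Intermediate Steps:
E = -5 (E = -2 - 3 = -5)
m(n, T) = -2 + 8*n (m(n, T) = -2 + (n*4)*2 = -2 + (4*n)*2 = -2 + 8*n)
v(I, b) = -3 (v(I, b) = (-5 - 3) + 5 = -8 + 5 = -3)
v(3, m(t(M), 0))³ = (-3)³ = -27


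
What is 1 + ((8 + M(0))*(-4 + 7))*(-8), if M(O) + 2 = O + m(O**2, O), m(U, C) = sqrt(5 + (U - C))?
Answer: -143 - 24*sqrt(5) ≈ -196.67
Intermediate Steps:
m(U, C) = sqrt(5 + U - C)
M(O) = -2 + O + sqrt(5 + O**2 - O) (M(O) = -2 + (O + sqrt(5 + O**2 - O)) = -2 + O + sqrt(5 + O**2 - O))
1 + ((8 + M(0))*(-4 + 7))*(-8) = 1 + ((8 + (-2 + 0 + sqrt(5 + 0**2 - 1*0)))*(-4 + 7))*(-8) = 1 + ((8 + (-2 + 0 + sqrt(5 + 0 + 0)))*3)*(-8) = 1 + ((8 + (-2 + 0 + sqrt(5)))*3)*(-8) = 1 + ((8 + (-2 + sqrt(5)))*3)*(-8) = 1 + ((6 + sqrt(5))*3)*(-8) = 1 + (18 + 3*sqrt(5))*(-8) = 1 + (-144 - 24*sqrt(5)) = -143 - 24*sqrt(5)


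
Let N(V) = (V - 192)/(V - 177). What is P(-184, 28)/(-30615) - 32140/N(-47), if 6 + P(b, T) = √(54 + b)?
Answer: -73469468322/2438995 - I*√130/30615 ≈ -30123.0 - 0.00037242*I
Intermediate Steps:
N(V) = (-192 + V)/(-177 + V)
P(b, T) = -6 + √(54 + b)
P(-184, 28)/(-30615) - 32140/N(-47) = (-6 + √(54 - 184))/(-30615) - 32140*(-177 - 47)/(-192 - 47) = (-6 + √(-130))*(-1/30615) - 32140/(-239/(-224)) = (-6 + I*√130)*(-1/30615) - 32140/((-1/224*(-239))) = (2/10205 - I*√130/30615) - 32140/239/224 = (2/10205 - I*√130/30615) - 32140*224/239 = (2/10205 - I*√130/30615) - 7199360/239 = -73469468322/2438995 - I*√130/30615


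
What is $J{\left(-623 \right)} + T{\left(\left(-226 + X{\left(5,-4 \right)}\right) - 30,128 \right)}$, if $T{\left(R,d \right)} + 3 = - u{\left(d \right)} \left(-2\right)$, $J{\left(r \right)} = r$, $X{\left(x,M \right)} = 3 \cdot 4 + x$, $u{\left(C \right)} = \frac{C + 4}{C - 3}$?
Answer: $- \frac{77986}{125} \approx -623.89$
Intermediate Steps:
$u{\left(C \right)} = \frac{4 + C}{-3 + C}$
$X{\left(x,M \right)} = 12 + x$
$T{\left(R,d \right)} = -3 + \frac{2 \left(4 + d\right)}{-3 + d}$ ($T{\left(R,d \right)} = -3 + - \frac{4 + d}{-3 + d} \left(-2\right) = -3 + \frac{2 \left(4 + d\right)}{-3 + d}$)
$J{\left(-623 \right)} + T{\left(\left(-226 + X{\left(5,-4 \right)}\right) - 30,128 \right)} = -623 + \frac{17 - 128}{-3 + 128} = -623 + \frac{17 - 128}{125} = -623 + \frac{1}{125} \left(-111\right) = -623 - \frac{111}{125} = - \frac{77986}{125}$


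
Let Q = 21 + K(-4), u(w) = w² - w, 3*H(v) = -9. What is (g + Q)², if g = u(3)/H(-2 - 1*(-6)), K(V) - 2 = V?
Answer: 289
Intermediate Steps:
K(V) = 2 + V
H(v) = -3 (H(v) = (⅓)*(-9) = -3)
g = -2 (g = (3*(-1 + 3))/(-3) = (3*2)*(-⅓) = 6*(-⅓) = -2)
Q = 19 (Q = 21 + (2 - 4) = 21 - 2 = 19)
(g + Q)² = (-2 + 19)² = 17² = 289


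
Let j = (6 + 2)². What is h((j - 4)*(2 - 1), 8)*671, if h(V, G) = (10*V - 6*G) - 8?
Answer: 365024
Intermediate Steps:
j = 64 (j = 8² = 64)
h(V, G) = -8 - 6*G + 10*V (h(V, G) = (-6*G + 10*V) - 8 = -8 - 6*G + 10*V)
h((j - 4)*(2 - 1), 8)*671 = (-8 - 6*8 + 10*((64 - 4)*(2 - 1)))*671 = (-8 - 48 + 10*(60*1))*671 = (-8 - 48 + 10*60)*671 = (-8 - 48 + 600)*671 = 544*671 = 365024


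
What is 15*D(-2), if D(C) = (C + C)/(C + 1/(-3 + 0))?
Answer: 180/7 ≈ 25.714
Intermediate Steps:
D(C) = 2*C/(-⅓ + C) (D(C) = (2*C)/(C + 1/(-3)) = (2*C)/(C - ⅓) = (2*C)/(-⅓ + C) = 2*C/(-⅓ + C))
15*D(-2) = 15*(6*(-2)/(-1 + 3*(-2))) = 15*(6*(-2)/(-1 - 6)) = 15*(6*(-2)/(-7)) = 15*(6*(-2)*(-⅐)) = 15*(12/7) = 180/7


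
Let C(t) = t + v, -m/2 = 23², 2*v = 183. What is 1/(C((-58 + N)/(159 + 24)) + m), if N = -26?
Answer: -122/117969 ≈ -0.0010342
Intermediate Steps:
v = 183/2 (v = (½)*183 = 183/2 ≈ 91.500)
m = -1058 (m = -2*23² = -2*529 = -1058)
C(t) = 183/2 + t (C(t) = t + 183/2 = 183/2 + t)
1/(C((-58 + N)/(159 + 24)) + m) = 1/((183/2 + (-58 - 26)/(159 + 24)) - 1058) = 1/((183/2 - 84/183) - 1058) = 1/((183/2 - 84*1/183) - 1058) = 1/((183/2 - 28/61) - 1058) = 1/(11107/122 - 1058) = 1/(-117969/122) = -122/117969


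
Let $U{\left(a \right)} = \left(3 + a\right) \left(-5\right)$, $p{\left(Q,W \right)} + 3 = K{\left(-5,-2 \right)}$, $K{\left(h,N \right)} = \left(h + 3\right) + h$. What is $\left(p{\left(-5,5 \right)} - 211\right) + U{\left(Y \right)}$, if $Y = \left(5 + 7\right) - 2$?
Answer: $-286$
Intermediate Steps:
$K{\left(h,N \right)} = 3 + 2 h$ ($K{\left(h,N \right)} = \left(3 + h\right) + h = 3 + 2 h$)
$p{\left(Q,W \right)} = -10$ ($p{\left(Q,W \right)} = -3 + \left(3 + 2 \left(-5\right)\right) = -3 + \left(3 - 10\right) = -3 - 7 = -10$)
$Y = 10$ ($Y = 12 - 2 = 10$)
$U{\left(a \right)} = -15 - 5 a$
$\left(p{\left(-5,5 \right)} - 211\right) + U{\left(Y \right)} = \left(-10 - 211\right) - 65 = -221 - 65 = -286$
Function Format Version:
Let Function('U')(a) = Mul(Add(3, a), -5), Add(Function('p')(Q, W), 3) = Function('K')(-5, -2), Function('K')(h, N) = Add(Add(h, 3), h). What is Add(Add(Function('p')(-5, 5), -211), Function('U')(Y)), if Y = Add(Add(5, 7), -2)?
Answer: -286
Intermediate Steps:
Function('K')(h, N) = Add(3, Mul(2, h)) (Function('K')(h, N) = Add(Add(3, h), h) = Add(3, Mul(2, h)))
Function('p')(Q, W) = -10 (Function('p')(Q, W) = Add(-3, Add(3, Mul(2, -5))) = Add(-3, Add(3, -10)) = Add(-3, -7) = -10)
Y = 10 (Y = Add(12, -2) = 10)
Function('U')(a) = Add(-15, Mul(-5, a))
Add(Add(Function('p')(-5, 5), -211), Function('U')(Y)) = Add(Add(-10, -211), Add(-15, Mul(-5, 10))) = Add(-221, Add(-15, -50)) = Add(-221, -65) = -286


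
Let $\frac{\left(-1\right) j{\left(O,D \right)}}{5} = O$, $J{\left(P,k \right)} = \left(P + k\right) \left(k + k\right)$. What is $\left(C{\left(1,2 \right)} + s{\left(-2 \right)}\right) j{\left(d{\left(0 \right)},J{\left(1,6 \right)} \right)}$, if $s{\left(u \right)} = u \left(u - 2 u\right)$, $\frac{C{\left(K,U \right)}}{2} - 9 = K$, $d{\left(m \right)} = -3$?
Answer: $240$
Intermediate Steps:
$J{\left(P,k \right)} = 2 k \left(P + k\right)$ ($J{\left(P,k \right)} = \left(P + k\right) 2 k = 2 k \left(P + k\right)$)
$j{\left(O,D \right)} = - 5 O$
$C{\left(K,U \right)} = 18 + 2 K$
$s{\left(u \right)} = - u^{2}$ ($s{\left(u \right)} = u \left(- u\right) = - u^{2}$)
$\left(C{\left(1,2 \right)} + s{\left(-2 \right)}\right) j{\left(d{\left(0 \right)},J{\left(1,6 \right)} \right)} = \left(\left(18 + 2 \cdot 1\right) - \left(-2\right)^{2}\right) \left(\left(-5\right) \left(-3\right)\right) = \left(\left(18 + 2\right) - 4\right) 15 = \left(20 - 4\right) 15 = 16 \cdot 15 = 240$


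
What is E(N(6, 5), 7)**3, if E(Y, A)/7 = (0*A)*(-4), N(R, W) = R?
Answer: 0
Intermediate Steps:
E(Y, A) = 0 (E(Y, A) = 7*((0*A)*(-4)) = 7*(0*(-4)) = 7*0 = 0)
E(N(6, 5), 7)**3 = 0**3 = 0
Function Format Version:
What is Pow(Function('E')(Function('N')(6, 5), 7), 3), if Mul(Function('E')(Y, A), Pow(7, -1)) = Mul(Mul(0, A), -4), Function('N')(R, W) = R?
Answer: 0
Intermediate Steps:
Function('E')(Y, A) = 0 (Function('E')(Y, A) = Mul(7, Mul(Mul(0, A), -4)) = Mul(7, Mul(0, -4)) = Mul(7, 0) = 0)
Pow(Function('E')(Function('N')(6, 5), 7), 3) = Pow(0, 3) = 0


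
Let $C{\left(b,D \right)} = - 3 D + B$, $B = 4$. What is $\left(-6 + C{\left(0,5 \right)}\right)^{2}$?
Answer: $289$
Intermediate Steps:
$C{\left(b,D \right)} = 4 - 3 D$ ($C{\left(b,D \right)} = - 3 D + 4 = 4 - 3 D$)
$\left(-6 + C{\left(0,5 \right)}\right)^{2} = \left(-6 + \left(4 - 15\right)\right)^{2} = \left(-6 - 11\right)^{2} = \left(-17\right)^{2} = 289$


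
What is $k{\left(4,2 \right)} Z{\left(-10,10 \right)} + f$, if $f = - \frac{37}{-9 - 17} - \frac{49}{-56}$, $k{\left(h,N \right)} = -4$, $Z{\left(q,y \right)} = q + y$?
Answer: $\frac{239}{104} \approx 2.2981$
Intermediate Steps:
$f = \frac{239}{104}$ ($f = - \frac{37}{-9 - 17} - - \frac{7}{8} = - \frac{37}{-26} + \frac{7}{8} = \left(-37\right) \left(- \frac{1}{26}\right) + \frac{7}{8} = \frac{37}{26} + \frac{7}{8} = \frac{239}{104} \approx 2.2981$)
$k{\left(4,2 \right)} Z{\left(-10,10 \right)} + f = - 4 \left(-10 + 10\right) + \frac{239}{104} = \left(-4\right) 0 + \frac{239}{104} = 0 + \frac{239}{104} = \frac{239}{104}$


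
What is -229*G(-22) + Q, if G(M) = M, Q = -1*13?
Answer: 5025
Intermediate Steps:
Q = -13
-229*G(-22) + Q = -229*(-22) - 13 = 5038 - 13 = 5025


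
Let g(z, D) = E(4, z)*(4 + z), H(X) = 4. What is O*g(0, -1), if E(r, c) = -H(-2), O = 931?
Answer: -14896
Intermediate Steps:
E(r, c) = -4 (E(r, c) = -1*4 = -4)
g(z, D) = -16 - 4*z (g(z, D) = -4*(4 + z) = -16 - 4*z)
O*g(0, -1) = 931*(-16 - 4*0) = 931*(-16 + 0) = 931*(-16) = -14896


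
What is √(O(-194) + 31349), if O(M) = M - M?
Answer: √31349 ≈ 177.06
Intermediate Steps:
O(M) = 0
√(O(-194) + 31349) = √(0 + 31349) = √31349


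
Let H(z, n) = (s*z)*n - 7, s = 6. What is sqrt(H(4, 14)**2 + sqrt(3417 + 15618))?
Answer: sqrt(108241 + 9*sqrt(235)) ≈ 329.21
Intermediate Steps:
H(z, n) = -7 + 6*n*z (H(z, n) = (6*z)*n - 7 = 6*n*z - 7 = -7 + 6*n*z)
sqrt(H(4, 14)**2 + sqrt(3417 + 15618)) = sqrt((-7 + 6*14*4)**2 + sqrt(3417 + 15618)) = sqrt((-7 + 336)**2 + sqrt(19035)) = sqrt(329**2 + 9*sqrt(235)) = sqrt(108241 + 9*sqrt(235))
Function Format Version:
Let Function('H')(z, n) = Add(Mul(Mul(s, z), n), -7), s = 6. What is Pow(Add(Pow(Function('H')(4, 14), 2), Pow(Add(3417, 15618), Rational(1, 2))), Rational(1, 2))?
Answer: Pow(Add(108241, Mul(9, Pow(235, Rational(1, 2)))), Rational(1, 2)) ≈ 329.21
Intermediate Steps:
Function('H')(z, n) = Add(-7, Mul(6, n, z)) (Function('H')(z, n) = Add(Mul(Mul(6, z), n), -7) = Add(Mul(6, n, z), -7) = Add(-7, Mul(6, n, z)))
Pow(Add(Pow(Function('H')(4, 14), 2), Pow(Add(3417, 15618), Rational(1, 2))), Rational(1, 2)) = Pow(Add(Pow(Add(-7, Mul(6, 14, 4)), 2), Pow(Add(3417, 15618), Rational(1, 2))), Rational(1, 2)) = Pow(Add(Pow(Add(-7, 336), 2), Pow(19035, Rational(1, 2))), Rational(1, 2)) = Pow(Add(Pow(329, 2), Mul(9, Pow(235, Rational(1, 2)))), Rational(1, 2)) = Pow(Add(108241, Mul(9, Pow(235, Rational(1, 2)))), Rational(1, 2))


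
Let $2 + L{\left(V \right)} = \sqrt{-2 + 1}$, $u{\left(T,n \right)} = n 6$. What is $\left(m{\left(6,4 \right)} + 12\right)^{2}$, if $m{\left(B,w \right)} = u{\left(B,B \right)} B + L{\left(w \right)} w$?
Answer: $48384 + 1760 i \approx 48384.0 + 1760.0 i$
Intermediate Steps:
$u{\left(T,n \right)} = 6 n$
$L{\left(V \right)} = -2 + i$ ($L{\left(V \right)} = -2 + \sqrt{-2 + 1} = -2 + \sqrt{-1} = -2 + i$)
$m{\left(B,w \right)} = 6 B^{2} + w \left(-2 + i\right)$ ($m{\left(B,w \right)} = 6 B B + \left(-2 + i\right) w = 6 B^{2} + w \left(-2 + i\right)$)
$\left(m{\left(6,4 \right)} + 12\right)^{2} = \left(\left(6 \cdot 6^{2} - 4 \left(2 - i\right)\right) + 12\right)^{2} = \left(\left(6 \cdot 36 - \left(8 - 4 i\right)\right) + 12\right)^{2} = \left(\left(216 - \left(8 - 4 i\right)\right) + 12\right)^{2} = \left(\left(208 + 4 i\right) + 12\right)^{2} = \left(220 + 4 i\right)^{2}$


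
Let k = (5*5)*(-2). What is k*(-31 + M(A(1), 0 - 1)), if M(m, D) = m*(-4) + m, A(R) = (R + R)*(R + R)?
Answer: 2150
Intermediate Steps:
A(R) = 4*R² (A(R) = (2*R)*(2*R) = 4*R²)
M(m, D) = -3*m (M(m, D) = -4*m + m = -3*m)
k = -50 (k = 25*(-2) = -50)
k*(-31 + M(A(1), 0 - 1)) = -50*(-31 - 12*1²) = -50*(-31 - 12) = -50*(-43) = 2150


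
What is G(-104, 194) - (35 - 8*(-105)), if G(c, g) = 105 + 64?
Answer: -706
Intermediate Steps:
G(c, g) = 169
G(-104, 194) - (35 - 8*(-105)) = 169 - (35 - 8*(-105)) = 169 - (35 + 840) = 169 - 1*875 = 169 - 875 = -706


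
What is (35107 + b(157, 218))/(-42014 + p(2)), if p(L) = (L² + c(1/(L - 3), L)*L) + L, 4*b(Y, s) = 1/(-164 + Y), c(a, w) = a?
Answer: -196599/235256 ≈ -0.83568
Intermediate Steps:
b(Y, s) = 1/(4*(-164 + Y))
p(L) = L + L² + L/(-3 + L) (p(L) = (L² + L/(L - 3)) + L = (L² + L/(-3 + L)) + L = L + L² + L/(-3 + L))
(35107 + b(157, 218))/(-42014 + p(2)) = (35107 + 1/(4*(-164 + 157)))/(-42014 + 2*(1 + (1 + 2)*(-3 + 2))/(-3 + 2)) = (35107 + (¼)/(-7))/(-42014 + 2*(1 + 3*(-1))/(-1)) = (35107 + (¼)*(-⅐))/(-42014 + 2*(-1)*(1 - 3)) = (35107 - 1/28)/(-42014 + 2*(-1)*(-2)) = 982995/(28*(-42014 + 4)) = (982995/28)/(-42010) = (982995/28)*(-1/42010) = -196599/235256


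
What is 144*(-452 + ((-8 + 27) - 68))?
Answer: -72144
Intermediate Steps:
144*(-452 + ((-8 + 27) - 68)) = 144*(-452 + (19 - 68)) = 144*(-452 - 49) = 144*(-501) = -72144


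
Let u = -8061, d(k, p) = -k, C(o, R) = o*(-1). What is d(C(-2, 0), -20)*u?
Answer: 16122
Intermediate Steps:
C(o, R) = -o
d(C(-2, 0), -20)*u = -(-1)*(-2)*(-8061) = -1*2*(-8061) = -2*(-8061) = 16122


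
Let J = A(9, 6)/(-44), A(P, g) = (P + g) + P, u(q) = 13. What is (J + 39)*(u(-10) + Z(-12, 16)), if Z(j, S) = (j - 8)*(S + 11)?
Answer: -222921/11 ≈ -20266.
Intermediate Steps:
A(P, g) = g + 2*P
J = -6/11 (J = (6 + 2*9)/(-44) = (6 + 18)*(-1/44) = 24*(-1/44) = -6/11 ≈ -0.54545)
Z(j, S) = (-8 + j)*(11 + S)
(J + 39)*(u(-10) + Z(-12, 16)) = (-6/11 + 39)*(13 + (-88 - 8*16 + 11*(-12) + 16*(-12))) = 423*(13 + (-88 - 128 - 132 - 192))/11 = 423*(13 - 540)/11 = (423/11)*(-527) = -222921/11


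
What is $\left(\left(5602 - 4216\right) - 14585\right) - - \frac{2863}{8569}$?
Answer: $- \frac{113099368}{8569} \approx -13199.0$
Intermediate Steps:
$\left(\left(5602 - 4216\right) - 14585\right) - - \frac{2863}{8569} = \left(1386 - 14585\right) - \left(-2863\right) \frac{1}{8569} = -13199 - - \frac{2863}{8569} = -13199 + \frac{2863}{8569} = - \frac{113099368}{8569}$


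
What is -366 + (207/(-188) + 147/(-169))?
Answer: -11691171/31772 ≈ -367.97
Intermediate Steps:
-366 + (207/(-188) + 147/(-169)) = -366 + (207*(-1/188) + 147*(-1/169)) = -366 + (-207/188 - 147/169) = -366 - 62619/31772 = -11691171/31772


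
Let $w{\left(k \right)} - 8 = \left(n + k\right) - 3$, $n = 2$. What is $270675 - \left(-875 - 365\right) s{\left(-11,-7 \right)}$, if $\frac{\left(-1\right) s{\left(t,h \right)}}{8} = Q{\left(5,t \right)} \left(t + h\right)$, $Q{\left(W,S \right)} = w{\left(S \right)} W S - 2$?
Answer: $39196755$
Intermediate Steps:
$w{\left(k \right)} = 7 + k$ ($w{\left(k \right)} = 8 + \left(\left(2 + k\right) - 3\right) = 8 + \left(-1 + k\right) = 7 + k$)
$Q{\left(W,S \right)} = -2 + S W \left(7 + S\right)$ ($Q{\left(W,S \right)} = \left(7 + S\right) W S - 2 = W \left(7 + S\right) S - 2 = S W \left(7 + S\right) - 2 = -2 + S W \left(7 + S\right)$)
$s{\left(t,h \right)} = - 8 \left(-2 + 5 t \left(7 + t\right)\right) \left(h + t\right)$ ($s{\left(t,h \right)} = - 8 \left(-2 + t 5 \left(7 + t\right)\right) \left(t + h\right) = - 8 \left(-2 + 5 t \left(7 + t\right)\right) \left(h + t\right)$)
$270675 - \left(-875 - 365\right) s{\left(-11,-7 \right)} = 270675 - \left(-875 - 365\right) \left(- 8 \left(-2 + 5 \left(-11\right) \left(7 - 11\right)\right) \left(-7 - 11\right)\right) = 270675 - \left(-875 - 365\right) \left(\left(-8\right) \left(-2 + 5 \left(-11\right) \left(-4\right)\right) \left(-18\right)\right) = 270675 - - 1240 \left(\left(-8\right) \left(-2 + 220\right) \left(-18\right)\right) = 270675 - - 1240 \left(\left(-8\right) 218 \left(-18\right)\right) = 270675 - \left(-1240\right) 31392 = 270675 - -38926080 = 270675 + 38926080 = 39196755$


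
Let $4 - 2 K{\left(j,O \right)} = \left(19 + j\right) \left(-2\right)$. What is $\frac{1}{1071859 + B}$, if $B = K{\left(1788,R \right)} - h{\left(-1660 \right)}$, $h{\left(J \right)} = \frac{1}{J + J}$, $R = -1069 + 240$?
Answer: $\frac{3320}{3564577761} \approx 9.3139 \cdot 10^{-7}$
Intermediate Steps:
$R = -829$
$h{\left(J \right)} = \frac{1}{2 J}$
$K{\left(j,O \right)} = 21 + j$ ($K{\left(j,O \right)} = 2 - \frac{\left(19 + j\right) \left(-2\right)}{2} = 2 - \frac{-38 - 2 j}{2} = 2 + \left(19 + j\right) = 21 + j$)
$B = \frac{6005881}{3320}$ ($B = \left(21 + 1788\right) - \frac{1}{2 \left(-1660\right)} = 1809 - \frac{1}{2} \left(- \frac{1}{1660}\right) = 1809 - - \frac{1}{3320} = 1809 + \frac{1}{3320} = \frac{6005881}{3320} \approx 1809.0$)
$\frac{1}{1071859 + B} = \frac{1}{1071859 + \frac{6005881}{3320}} = \frac{1}{\frac{3564577761}{3320}} = \frac{3320}{3564577761}$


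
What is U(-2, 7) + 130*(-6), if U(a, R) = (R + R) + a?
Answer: -768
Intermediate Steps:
U(a, R) = a + 2*R (U(a, R) = 2*R + a = a + 2*R)
U(-2, 7) + 130*(-6) = (-2 + 2*7) + 130*(-6) = (-2 + 14) - 780 = 12 - 780 = -768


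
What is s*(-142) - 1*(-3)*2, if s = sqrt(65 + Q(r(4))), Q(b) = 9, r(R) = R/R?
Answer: 6 - 142*sqrt(74) ≈ -1215.5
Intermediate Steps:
r(R) = 1
s = sqrt(74) (s = sqrt(65 + 9) = sqrt(74) ≈ 8.6023)
s*(-142) - 1*(-3)*2 = sqrt(74)*(-142) - 1*(-3)*2 = -142*sqrt(74) + 3*2 = -142*sqrt(74) + 6 = 6 - 142*sqrt(74)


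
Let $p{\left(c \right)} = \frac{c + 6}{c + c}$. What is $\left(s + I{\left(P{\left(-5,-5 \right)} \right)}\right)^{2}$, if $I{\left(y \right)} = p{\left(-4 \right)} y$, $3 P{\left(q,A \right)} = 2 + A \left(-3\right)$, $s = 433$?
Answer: $\frac{26822041}{144} \approx 1.8626 \cdot 10^{5}$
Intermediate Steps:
$P{\left(q,A \right)} = \frac{2}{3} - A$ ($P{\left(q,A \right)} = \frac{2 + A \left(-3\right)}{3} = \frac{2 - 3 A}{3} = \frac{2}{3} - A$)
$p{\left(c \right)} = \frac{6 + c}{2 c}$
$I{\left(y \right)} = - \frac{y}{4}$ ($I{\left(y \right)} = \frac{6 - 4}{2 \left(-4\right)} y = \frac{1}{2} \left(- \frac{1}{4}\right) 2 y = - \frac{y}{4}$)
$\left(s + I{\left(P{\left(-5,-5 \right)} \right)}\right)^{2} = \left(433 - \frac{\frac{2}{3} - -5}{4}\right)^{2} = \left(433 - \frac{\frac{2}{3} + 5}{4}\right)^{2} = \left(433 - \frac{17}{12}\right)^{2} = \left(\frac{5179}{12}\right)^{2} = \frac{26822041}{144}$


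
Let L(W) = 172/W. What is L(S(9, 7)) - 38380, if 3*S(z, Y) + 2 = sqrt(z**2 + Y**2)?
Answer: -805808/21 + 86*sqrt(130)/21 ≈ -38325.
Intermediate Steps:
S(z, Y) = -2/3 + sqrt(Y**2 + z**2)/3 (S(z, Y) = -2/3 + sqrt(z**2 + Y**2)/3 = -2/3 + sqrt(Y**2 + z**2)/3)
L(S(9, 7)) - 38380 = 172/(-2/3 + sqrt(7**2 + 9**2)/3) - 38380 = 172/(-2/3 + sqrt(49 + 81)/3) - 38380 = 172/(-2/3 + sqrt(130)/3) - 38380 = -38380 + 172/(-2/3 + sqrt(130)/3)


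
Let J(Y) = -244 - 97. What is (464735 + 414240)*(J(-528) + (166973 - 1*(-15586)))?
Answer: 160165066550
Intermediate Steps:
J(Y) = -341
(464735 + 414240)*(J(-528) + (166973 - 1*(-15586))) = (464735 + 414240)*(-341 + (166973 - 1*(-15586))) = 878975*(-341 + (166973 + 15586)) = 878975*(-341 + 182559) = 878975*182218 = 160165066550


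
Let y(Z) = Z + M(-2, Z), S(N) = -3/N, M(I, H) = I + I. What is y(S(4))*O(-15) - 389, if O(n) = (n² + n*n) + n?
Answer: -9821/4 ≈ -2455.3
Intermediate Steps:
M(I, H) = 2*I
O(n) = n + 2*n² (O(n) = (n² + n²) + n = 2*n² + n = n + 2*n²)
y(Z) = -4 + Z (y(Z) = Z + 2*(-2) = Z - 4 = -4 + Z)
y(S(4))*O(-15) - 389 = (-4 - 3/4)*(-15*(1 + 2*(-15))) - 389 = (-4 - 3*¼)*(-15*(1 - 30)) - 389 = (-4 - ¾)*(-15*(-29)) - 389 = -19/4*435 - 389 = -8265/4 - 389 = -9821/4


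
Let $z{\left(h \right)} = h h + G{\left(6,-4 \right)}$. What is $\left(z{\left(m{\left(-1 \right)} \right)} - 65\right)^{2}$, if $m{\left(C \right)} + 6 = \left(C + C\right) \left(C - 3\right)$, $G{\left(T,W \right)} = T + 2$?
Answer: $2809$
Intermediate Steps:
$G{\left(T,W \right)} = 2 + T$
$m{\left(C \right)} = -6 + 2 C \left(-3 + C\right)$ ($m{\left(C \right)} = -6 + \left(C + C\right) \left(C - 3\right) = -6 + 2 C \left(-3 + C\right)$)
$z{\left(h \right)} = 8 + h^{2}$ ($z{\left(h \right)} = h h + \left(2 + 6\right) = h^{2} + 8 = 8 + h^{2}$)
$\left(z{\left(m{\left(-1 \right)} \right)} - 65\right)^{2} = \left(\left(8 + \left(-6 - -6 + 2 \left(-1\right)^{2}\right)^{2}\right) - 65\right)^{2} = \left(\left(8 + \left(-6 + 6 + 2 \cdot 1\right)^{2}\right) - 65\right)^{2} = \left(\left(8 + \left(-6 + 6 + 2\right)^{2}\right) - 65\right)^{2} = \left(\left(8 + 2^{2}\right) - 65\right)^{2} = \left(\left(8 + 4\right) - 65\right)^{2} = \left(12 - 65\right)^{2} = \left(-53\right)^{2} = 2809$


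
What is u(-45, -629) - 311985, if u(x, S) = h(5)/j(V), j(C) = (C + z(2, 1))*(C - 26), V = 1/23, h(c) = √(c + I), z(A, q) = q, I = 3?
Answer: -311985 - 529*√2/7164 ≈ -3.1199e+5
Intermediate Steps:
h(c) = √(3 + c) (h(c) = √(c + 3) = √(3 + c))
V = 1/23 ≈ 0.043478
j(C) = (1 + C)*(-26 + C) (j(C) = (C + 1)*(C - 26) = (1 + C)*(-26 + C))
u(x, S) = -529*√2/7164 (u(x, S) = √(3 + 5)/(-26 + (1/23)² - 25*1/23) = √8/(-26 + 1/529 - 25/23) = (2*√2)/(-14328/529) = (2*√2)*(-529/14328) = -529*√2/7164)
u(-45, -629) - 311985 = -529*√2/7164 - 311985 = -311985 - 529*√2/7164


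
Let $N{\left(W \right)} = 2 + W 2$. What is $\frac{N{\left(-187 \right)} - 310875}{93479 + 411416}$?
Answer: $- \frac{311247}{504895} \approx -0.61646$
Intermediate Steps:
$N{\left(W \right)} = 2 + 2 W$
$\frac{N{\left(-187 \right)} - 310875}{93479 + 411416} = \frac{\left(2 + 2 \left(-187\right)\right) - 310875}{93479 + 411416} = \frac{\left(2 - 374\right) - 310875}{504895} = \left(-372 - 310875\right) \frac{1}{504895} = \left(-311247\right) \frac{1}{504895} = - \frac{311247}{504895}$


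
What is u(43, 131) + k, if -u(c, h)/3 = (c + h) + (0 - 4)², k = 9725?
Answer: 9155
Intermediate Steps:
u(c, h) = -48 - 3*c - 3*h (u(c, h) = -3*((c + h) + (0 - 4)²) = -3*((c + h) + (-4)²) = -3*((c + h) + 16) = -3*(16 + c + h) = -48 - 3*c - 3*h)
u(43, 131) + k = (-48 - 3*43 - 3*131) + 9725 = (-48 - 129 - 393) + 9725 = -570 + 9725 = 9155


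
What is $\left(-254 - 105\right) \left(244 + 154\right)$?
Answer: $-142882$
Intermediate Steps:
$\left(-254 - 105\right) \left(244 + 154\right) = \left(-359\right) 398 = -142882$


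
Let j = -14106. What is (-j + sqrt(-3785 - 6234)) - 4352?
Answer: 9754 + I*sqrt(10019) ≈ 9754.0 + 100.09*I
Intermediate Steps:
(-j + sqrt(-3785 - 6234)) - 4352 = (-1*(-14106) + sqrt(-3785 - 6234)) - 4352 = (14106 + sqrt(-10019)) - 4352 = (14106 + I*sqrt(10019)) - 4352 = 9754 + I*sqrt(10019)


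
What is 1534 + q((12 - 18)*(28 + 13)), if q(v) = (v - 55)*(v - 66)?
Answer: 95446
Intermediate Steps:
q(v) = (-66 + v)*(-55 + v) (q(v) = (-55 + v)*(-66 + v) = (-66 + v)*(-55 + v))
1534 + q((12 - 18)*(28 + 13)) = 1534 + (3630 + ((12 - 18)*(28 + 13))² - 121*(12 - 18)*(28 + 13)) = 1534 + (3630 + (-6*41)² - (-726)*41) = 1534 + (3630 + (-246)² - 121*(-246)) = 1534 + (3630 + 60516 + 29766) = 1534 + 93912 = 95446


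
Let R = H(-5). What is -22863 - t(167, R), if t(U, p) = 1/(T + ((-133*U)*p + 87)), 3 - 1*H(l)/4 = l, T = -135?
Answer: -16251020399/710800 ≈ -22863.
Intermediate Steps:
H(l) = 12 - 4*l
R = 32 (R = 12 - 4*(-5) = 12 + 20 = 32)
t(U, p) = 1/(-48 - 133*U*p) (t(U, p) = 1/(-135 + ((-133*U)*p + 87)) = 1/(-135 + (-133*U*p + 87)) = 1/(-135 + (87 - 133*U*p)) = 1/(-48 - 133*U*p))
-22863 - t(167, R) = -22863 - (-1)/(48 + 133*167*32) = -22863 - (-1)/(48 + 710752) = -22863 - (-1)/710800 = -22863 - 1*(-1/710800) = -22863 + 1/710800 = -16251020399/710800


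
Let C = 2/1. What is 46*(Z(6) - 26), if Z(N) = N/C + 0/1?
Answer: -1058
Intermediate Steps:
C = 2 (C = 2*1 = 2)
Z(N) = N/2 (Z(N) = N/2 + 0/1 = N*(½) + 0*1 = N/2 + 0 = N/2)
46*(Z(6) - 26) = 46*((½)*6 - 26) = 46*(3 - 26) = 46*(-23) = -1058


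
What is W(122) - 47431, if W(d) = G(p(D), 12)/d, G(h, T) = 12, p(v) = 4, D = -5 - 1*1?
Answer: -2893285/61 ≈ -47431.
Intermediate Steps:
D = -6 (D = -5 - 1 = -6)
W(d) = 12/d
W(122) - 47431 = 12/122 - 47431 = 12*(1/122) - 47431 = 6/61 - 47431 = -2893285/61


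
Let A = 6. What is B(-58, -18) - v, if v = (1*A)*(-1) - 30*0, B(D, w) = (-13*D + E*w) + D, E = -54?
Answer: 1674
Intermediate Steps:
B(D, w) = -54*w - 12*D (B(D, w) = (-13*D - 54*w) + D = (-54*w - 13*D) + D = -54*w - 12*D)
v = -6 (v = (1*6)*(-1) - 30*0 = 6*(-1) + 0 = -6 + 0 = -6)
B(-58, -18) - v = (-54*(-18) - 12*(-58)) - 1*(-6) = (972 + 696) + 6 = 1668 + 6 = 1674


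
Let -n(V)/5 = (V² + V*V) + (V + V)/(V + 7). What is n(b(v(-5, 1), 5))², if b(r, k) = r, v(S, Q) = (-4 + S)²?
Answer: 8336183690025/1936 ≈ 4.3059e+9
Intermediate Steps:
n(V) = -10*V² - 10*V/(7 + V) (n(V) = -5*((V² + V*V) + (V + V)/(V + 7)) = -5*((V² + V²) + (2*V)/(7 + V)) = -5*(2*V² + 2*V/(7 + V)) = -10*V² - 10*V/(7 + V))
n(b(v(-5, 1), 5))² = (-10*(-4 - 5)²*(1 + ((-4 - 5)²)² + 7*(-4 - 5)²)/(7 + (-4 - 5)²))² = (-10*(-9)²*(1 + ((-9)²)² + 7*(-9)²)/(7 + (-9)²))² = (-10*81*(1 + 81² + 7*81)/(7 + 81))² = (-10*81*(1 + 6561 + 567)/88)² = (-10*81*1/88*7129)² = (-2887245/44)² = 8336183690025/1936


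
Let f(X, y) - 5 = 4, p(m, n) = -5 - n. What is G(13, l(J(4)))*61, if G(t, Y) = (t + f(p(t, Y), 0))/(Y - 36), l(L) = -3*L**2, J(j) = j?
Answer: -671/42 ≈ -15.976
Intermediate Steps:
f(X, y) = 9 (f(X, y) = 5 + 4 = 9)
G(t, Y) = (9 + t)/(-36 + Y) (G(t, Y) = (t + 9)/(Y - 36) = (9 + t)/(-36 + Y))
G(13, l(J(4)))*61 = ((9 + 13)/(-36 - 3*4**2))*61 = (22/(-36 - 3*16))*61 = (22/(-36 - 48))*61 = (22/(-84))*61 = -1/84*22*61 = -11/42*61 = -671/42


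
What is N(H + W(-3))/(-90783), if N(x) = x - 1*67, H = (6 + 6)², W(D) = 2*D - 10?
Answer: -61/90783 ≈ -0.00067193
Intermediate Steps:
W(D) = -10 + 2*D
H = 144 (H = 12² = 144)
N(x) = -67 + x (N(x) = x - 67 = -67 + x)
N(H + W(-3))/(-90783) = (-67 + (144 + (-10 + 2*(-3))))/(-90783) = (-67 + (144 + (-10 - 6)))*(-1/90783) = (-67 + (144 - 16))*(-1/90783) = (-67 + 128)*(-1/90783) = 61*(-1/90783) = -61/90783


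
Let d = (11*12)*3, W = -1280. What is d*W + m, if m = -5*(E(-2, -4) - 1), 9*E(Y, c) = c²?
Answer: -4561955/9 ≈ -5.0688e+5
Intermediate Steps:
E(Y, c) = c²/9
d = 396 (d = 132*3 = 396)
m = -35/9 (m = -5*((⅑)*(-4)² - 1) = -5*((⅑)*16 - 1) = -5*(16/9 - 1) = -5*7/9 = -35/9 ≈ -3.8889)
d*W + m = 396*(-1280) - 35/9 = -506880 - 35/9 = -4561955/9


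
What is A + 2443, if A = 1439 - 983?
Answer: 2899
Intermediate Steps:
A = 456
A + 2443 = 456 + 2443 = 2899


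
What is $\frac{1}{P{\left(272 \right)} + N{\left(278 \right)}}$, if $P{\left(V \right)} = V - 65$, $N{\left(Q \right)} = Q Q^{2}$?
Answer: $\frac{1}{21485159} \approx 4.6544 \cdot 10^{-8}$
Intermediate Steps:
$N{\left(Q \right)} = Q^{3}$
$P{\left(V \right)} = -65 + V$
$\frac{1}{P{\left(272 \right)} + N{\left(278 \right)}} = \frac{1}{\left(-65 + 272\right) + 278^{3}} = \frac{1}{207 + 21484952} = \frac{1}{21485159}$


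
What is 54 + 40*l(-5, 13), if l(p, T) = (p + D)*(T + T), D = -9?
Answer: -14506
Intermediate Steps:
l(p, T) = 2*T*(-9 + p) (l(p, T) = (p - 9)*(T + T) = (-9 + p)*(2*T) = 2*T*(-9 + p))
54 + 40*l(-5, 13) = 54 + 40*(2*13*(-9 - 5)) = 54 + 40*(2*13*(-14)) = 54 + 40*(-364) = 54 - 14560 = -14506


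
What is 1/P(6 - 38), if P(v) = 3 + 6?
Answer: 1/9 ≈ 0.11111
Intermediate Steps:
P(v) = 9
1/P(6 - 38) = 1/9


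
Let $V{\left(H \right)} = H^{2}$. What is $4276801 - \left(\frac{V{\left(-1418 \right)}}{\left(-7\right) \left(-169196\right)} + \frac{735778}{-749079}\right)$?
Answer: $\frac{948581679478432502}{221797048347} \approx 4.2768 \cdot 10^{6}$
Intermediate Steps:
$4276801 - \left(\frac{V{\left(-1418 \right)}}{\left(-7\right) \left(-169196\right)} + \frac{735778}{-749079}\right) = 4276801 - \left(\frac{\left(-1418\right)^{2}}{\left(-7\right) \left(-169196\right)} + \frac{735778}{-749079}\right) = 4276801 - \left(\frac{2010724}{1184372} + 735778 \left(- \frac{1}{749079}\right)\right) = 4276801 - \left(2010724 \cdot \frac{1}{1184372} - \frac{735778}{749079}\right) = 4276801 - \left(\frac{502681}{296093} - \frac{735778}{749079}\right) = 4276801 - \frac{158689065445}{221797048347} = \frac{948581679478432502}{221797048347}$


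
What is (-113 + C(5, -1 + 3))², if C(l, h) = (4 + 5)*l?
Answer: 4624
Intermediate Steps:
C(l, h) = 9*l
(-113 + C(5, -1 + 3))² = (-113 + 9*5)² = (-113 + 45)² = (-68)² = 4624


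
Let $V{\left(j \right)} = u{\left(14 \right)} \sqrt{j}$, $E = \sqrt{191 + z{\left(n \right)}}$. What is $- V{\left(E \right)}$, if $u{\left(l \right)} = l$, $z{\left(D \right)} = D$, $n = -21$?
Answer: $- 14 \sqrt[4]{170} \approx -50.552$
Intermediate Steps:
$E = \sqrt{170}$ ($E = \sqrt{191 - 21} = \sqrt{170} \approx 13.038$)
$V{\left(j \right)} = 14 \sqrt{j}$
$- V{\left(E \right)} = - 14 \sqrt{\sqrt{170}} = - 14 \sqrt[4]{170}$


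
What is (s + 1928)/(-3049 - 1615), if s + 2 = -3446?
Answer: 190/583 ≈ 0.32590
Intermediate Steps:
s = -3448 (s = -2 - 3446 = -3448)
(s + 1928)/(-3049 - 1615) = (-3448 + 1928)/(-3049 - 1615) = -1520/(-4664) = -1520*(-1/4664) = 190/583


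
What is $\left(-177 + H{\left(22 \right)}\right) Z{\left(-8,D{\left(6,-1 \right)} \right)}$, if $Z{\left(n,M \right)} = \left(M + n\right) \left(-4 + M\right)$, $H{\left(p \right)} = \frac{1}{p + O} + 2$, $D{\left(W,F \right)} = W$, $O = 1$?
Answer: $\frac{16096}{23} \approx 699.83$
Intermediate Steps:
$H{\left(p \right)} = 2 + \frac{1}{1 + p}$ ($H{\left(p \right)} = \frac{1}{p + 1} + 2 = \frac{1}{1 + p} + 2 = 2 + \frac{1}{1 + p}$)
$Z{\left(n,M \right)} = \left(-4 + M\right) \left(M + n\right)$
$\left(-177 + H{\left(22 \right)}\right) Z{\left(-8,D{\left(6,-1 \right)} \right)} = \left(-177 + \frac{3 + 2 \cdot 22}{1 + 22}\right) \left(6^{2} - 24 - -32 + 6 \left(-8\right)\right) = \left(-177 + \frac{3 + 44}{23}\right) \left(36 - 24 + 32 - 48\right) = \left(-177 + \frac{1}{23} \cdot 47\right) \left(-4\right) = \left(-177 + \frac{47}{23}\right) \left(-4\right) = \left(- \frac{4024}{23}\right) \left(-4\right) = \frac{16096}{23}$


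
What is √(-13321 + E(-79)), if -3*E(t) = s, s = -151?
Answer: 2*I*√29859/3 ≈ 115.2*I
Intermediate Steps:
E(t) = 151/3 (E(t) = -⅓*(-151) = 151/3)
√(-13321 + E(-79)) = √(-13321 + 151/3) = √(-39812/3) = 2*I*√29859/3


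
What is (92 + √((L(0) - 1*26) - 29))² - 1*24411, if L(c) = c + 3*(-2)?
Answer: -16008 + 184*I*√61 ≈ -16008.0 + 1437.1*I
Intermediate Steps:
L(c) = -6 + c (L(c) = c - 6 = -6 + c)
(92 + √((L(0) - 1*26) - 29))² - 1*24411 = (92 + √(((-6 + 0) - 1*26) - 29))² - 1*24411 = (92 + √((-6 - 26) - 29))² - 24411 = (92 + √(-32 - 29))² - 24411 = (92 + √(-61))² - 24411 = (92 + I*√61)² - 24411 = -24411 + (92 + I*√61)²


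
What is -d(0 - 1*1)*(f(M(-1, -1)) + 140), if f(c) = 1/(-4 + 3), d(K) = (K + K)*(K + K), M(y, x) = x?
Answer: -556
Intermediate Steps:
d(K) = 4*K² (d(K) = (2*K)*(2*K) = 4*K²)
f(c) = -1 (f(c) = 1/(-1) = -1)
-d(0 - 1*1)*(f(M(-1, -1)) + 140) = -4*(0 - 1*1)²*(-1 + 140) = -4*(0 - 1)²*139 = -4*(-1)²*139 = -4*1*139 = -4*139 = -1*556 = -556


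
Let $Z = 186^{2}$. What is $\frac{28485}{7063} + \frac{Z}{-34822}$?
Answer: $\frac{373776561}{122973893} \approx 3.0395$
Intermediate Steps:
$Z = 34596$
$\frac{28485}{7063} + \frac{Z}{-34822} = \frac{28485}{7063} + \frac{34596}{-34822} = 28485 \cdot \frac{1}{7063} + 34596 \left(- \frac{1}{34822}\right) = \frac{28485}{7063} - \frac{17298}{17411} = \frac{373776561}{122973893}$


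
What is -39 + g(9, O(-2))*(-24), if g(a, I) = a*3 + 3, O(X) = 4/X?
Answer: -759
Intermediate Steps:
g(a, I) = 3 + 3*a (g(a, I) = 3*a + 3 = 3 + 3*a)
-39 + g(9, O(-2))*(-24) = -39 + (3 + 3*9)*(-24) = -39 + (3 + 27)*(-24) = -39 + 30*(-24) = -39 - 720 = -759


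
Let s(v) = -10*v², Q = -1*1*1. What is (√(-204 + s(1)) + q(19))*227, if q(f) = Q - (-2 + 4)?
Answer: -681 + 227*I*√214 ≈ -681.0 + 3320.7*I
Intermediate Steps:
Q = -1 (Q = -1*1 = -1)
q(f) = -3 (q(f) = -1 - (-2 + 4) = -1 - 1*2 = -1 - 2 = -3)
(√(-204 + s(1)) + q(19))*227 = (√(-204 - 10*1²) - 3)*227 = (√(-204 - 10*1) - 3)*227 = (√(-204 - 10) - 3)*227 = (√(-214) - 3)*227 = (I*√214 - 3)*227 = (-3 + I*√214)*227 = -681 + 227*I*√214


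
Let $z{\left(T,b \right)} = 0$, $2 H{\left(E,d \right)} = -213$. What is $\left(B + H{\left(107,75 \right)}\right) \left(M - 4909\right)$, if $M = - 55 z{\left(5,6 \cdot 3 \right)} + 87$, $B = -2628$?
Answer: $13185759$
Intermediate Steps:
$H{\left(E,d \right)} = - \frac{213}{2}$ ($H{\left(E,d \right)} = \frac{1}{2} \left(-213\right) = - \frac{213}{2}$)
$M = 87$ ($M = \left(-55\right) 0 + 87 = 0 + 87 = 87$)
$\left(B + H{\left(107,75 \right)}\right) \left(M - 4909\right) = \left(-2628 - \frac{213}{2}\right) \left(87 - 4909\right) = \left(- \frac{5469}{2}\right) \left(-4822\right) = 13185759$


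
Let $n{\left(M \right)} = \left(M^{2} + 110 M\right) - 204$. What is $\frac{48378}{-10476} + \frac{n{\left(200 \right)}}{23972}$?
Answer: $- \frac{21347605}{10463778} \approx -2.0401$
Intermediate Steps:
$n{\left(M \right)} = -204 + M^{2} + 110 M$
$\frac{48378}{-10476} + \frac{n{\left(200 \right)}}{23972} = \frac{48378}{-10476} + \frac{-204 + 200^{2} + 110 \cdot 200}{23972} = 48378 \left(- \frac{1}{10476}\right) + \left(-204 + 40000 + 22000\right) \frac{1}{23972} = - \frac{8063}{1746} + 61796 \cdot \frac{1}{23972} = - \frac{8063}{1746} + \frac{15449}{5993} = - \frac{21347605}{10463778}$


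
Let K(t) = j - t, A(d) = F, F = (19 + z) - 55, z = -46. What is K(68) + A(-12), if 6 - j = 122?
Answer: -266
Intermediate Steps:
j = -116 (j = 6 - 1*122 = 6 - 122 = -116)
F = -82 (F = (19 - 46) - 55 = -27 - 55 = -82)
A(d) = -82
K(t) = -116 - t
K(68) + A(-12) = (-116 - 1*68) - 82 = (-116 - 68) - 82 = -184 - 82 = -266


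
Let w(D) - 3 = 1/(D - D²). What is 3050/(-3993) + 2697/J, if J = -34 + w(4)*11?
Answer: -129299602/91839 ≈ -1407.9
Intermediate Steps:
w(D) = 3 + 1/(D - D²)
J = -23/12 (J = -34 + ((-1 - 3*4 + 3*4²)/(4*(-1 + 4)))*11 = -34 + ((¼)*(-1 - 12 + 3*16)/3)*11 = -34 + ((¼)*(⅓)*(-1 - 12 + 48))*11 = -34 + ((¼)*(⅓)*35)*11 = -34 + (35/12)*11 = -34 + 385/12 = -23/12 ≈ -1.9167)
3050/(-3993) + 2697/J = 3050/(-3993) + 2697/(-23/12) = 3050*(-1/3993) + 2697*(-12/23) = -3050/3993 - 32364/23 = -129299602/91839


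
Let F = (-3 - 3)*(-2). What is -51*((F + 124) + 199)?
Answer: -17085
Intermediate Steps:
F = 12 (F = -6*(-2) = 12)
-51*((F + 124) + 199) = -51*((12 + 124) + 199) = -51*(136 + 199) = -51*335 = -17085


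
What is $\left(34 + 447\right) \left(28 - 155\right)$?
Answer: $-61087$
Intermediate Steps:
$\left(34 + 447\right) \left(28 - 155\right) = 481 \left(-127\right) = -61087$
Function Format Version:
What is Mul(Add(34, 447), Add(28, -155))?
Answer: -61087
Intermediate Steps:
Mul(Add(34, 447), Add(28, -155)) = Mul(481, -127) = -61087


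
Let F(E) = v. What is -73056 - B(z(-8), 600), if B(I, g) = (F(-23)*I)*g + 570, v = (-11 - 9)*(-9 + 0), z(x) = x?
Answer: 790374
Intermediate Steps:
v = 180 (v = -20*(-9) = 180)
F(E) = 180
B(I, g) = 570 + 180*I*g (B(I, g) = (180*I)*g + 570 = 180*I*g + 570 = 570 + 180*I*g)
-73056 - B(z(-8), 600) = -73056 - (570 + 180*(-8)*600) = -73056 - (570 - 864000) = -73056 - 1*(-863430) = -73056 + 863430 = 790374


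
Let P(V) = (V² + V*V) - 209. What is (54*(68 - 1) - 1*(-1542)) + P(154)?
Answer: 52383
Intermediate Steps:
P(V) = -209 + 2*V² (P(V) = (V² + V²) - 209 = 2*V² - 209 = -209 + 2*V²)
(54*(68 - 1) - 1*(-1542)) + P(154) = (54*(68 - 1) - 1*(-1542)) + (-209 + 2*154²) = (54*67 + 1542) + (-209 + 2*23716) = (3618 + 1542) + (-209 + 47432) = 5160 + 47223 = 52383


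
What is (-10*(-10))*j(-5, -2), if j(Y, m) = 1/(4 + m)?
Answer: 50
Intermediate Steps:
(-10*(-10))*j(-5, -2) = (-10*(-10))/(4 - 2) = 100/2 = 100*(1/2) = 50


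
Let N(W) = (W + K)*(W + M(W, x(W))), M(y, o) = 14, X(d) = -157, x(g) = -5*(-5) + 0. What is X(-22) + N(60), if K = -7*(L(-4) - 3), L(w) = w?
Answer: 7909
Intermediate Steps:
x(g) = 25 (x(g) = 25 + 0 = 25)
K = 49 (K = -7*(-4 - 3) = -7*(-7) = 49)
N(W) = (14 + W)*(49 + W) (N(W) = (W + 49)*(W + 14) = (49 + W)*(14 + W) = (14 + W)*(49 + W))
X(-22) + N(60) = -157 + (686 + 60**2 + 63*60) = -157 + (686 + 3600 + 3780) = -157 + 8066 = 7909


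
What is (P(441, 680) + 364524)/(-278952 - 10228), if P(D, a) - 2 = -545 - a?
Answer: -363301/289180 ≈ -1.2563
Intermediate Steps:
P(D, a) = -543 - a (P(D, a) = 2 + (-545 - a) = -543 - a)
(P(441, 680) + 364524)/(-278952 - 10228) = ((-543 - 1*680) + 364524)/(-278952 - 10228) = ((-543 - 680) + 364524)/(-289180) = (-1223 + 364524)*(-1/289180) = 363301*(-1/289180) = -363301/289180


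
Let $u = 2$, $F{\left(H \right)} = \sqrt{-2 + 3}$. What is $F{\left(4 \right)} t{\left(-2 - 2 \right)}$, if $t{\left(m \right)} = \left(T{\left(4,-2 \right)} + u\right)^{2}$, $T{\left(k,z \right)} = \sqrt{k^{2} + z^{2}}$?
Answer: $24 + 8 \sqrt{5} \approx 41.889$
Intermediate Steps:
$F{\left(H \right)} = 1$ ($F{\left(H \right)} = \sqrt{1} = 1$)
$t{\left(m \right)} = \left(2 + 2 \sqrt{5}\right)^{2}$ ($t{\left(m \right)} = \left(\sqrt{4^{2} + \left(-2\right)^{2}} + 2\right)^{2} = \left(\sqrt{16 + 4} + 2\right)^{2} = \left(\sqrt{20} + 2\right)^{2} = \left(2 \sqrt{5} + 2\right)^{2} = \left(2 + 2 \sqrt{5}\right)^{2}$)
$F{\left(4 \right)} t{\left(-2 - 2 \right)} = 1 \left(24 + 8 \sqrt{5}\right) = 24 + 8 \sqrt{5}$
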